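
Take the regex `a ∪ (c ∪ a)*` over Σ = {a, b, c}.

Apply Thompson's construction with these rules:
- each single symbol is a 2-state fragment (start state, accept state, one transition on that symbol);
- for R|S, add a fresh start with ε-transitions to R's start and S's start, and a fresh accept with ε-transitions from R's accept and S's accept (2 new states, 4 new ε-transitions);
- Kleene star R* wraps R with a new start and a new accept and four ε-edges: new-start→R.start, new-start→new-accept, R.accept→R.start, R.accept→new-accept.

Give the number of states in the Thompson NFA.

Recursing over subexpressions:
Each of the 3 symbol leaves contributes a 2-state fragment.
  c ∪ a — 6 states
  (c ∪ a)* — 8 states
  a ∪ (c ∪ a)* — 12 states

12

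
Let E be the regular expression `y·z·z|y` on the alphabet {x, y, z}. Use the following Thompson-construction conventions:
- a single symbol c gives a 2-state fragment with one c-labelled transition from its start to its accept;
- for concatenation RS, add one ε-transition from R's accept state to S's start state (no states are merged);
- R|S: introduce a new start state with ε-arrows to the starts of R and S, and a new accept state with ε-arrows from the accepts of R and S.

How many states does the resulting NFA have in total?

10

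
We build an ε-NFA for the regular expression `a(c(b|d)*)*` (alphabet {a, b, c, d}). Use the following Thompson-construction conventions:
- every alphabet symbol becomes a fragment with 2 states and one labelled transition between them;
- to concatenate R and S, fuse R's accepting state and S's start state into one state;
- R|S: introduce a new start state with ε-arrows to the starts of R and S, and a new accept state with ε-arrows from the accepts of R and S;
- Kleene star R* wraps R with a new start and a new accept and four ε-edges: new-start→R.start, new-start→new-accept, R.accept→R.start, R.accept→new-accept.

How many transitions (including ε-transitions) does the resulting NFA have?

Bottom-up over the parse tree:
Each of the 4 symbol leaves contributes 1 transition (1 symbol, 0 ε).
  b|d — 6 transitions (2 symbol, 4 ε)
  (b|d)* — 10 transitions (2 symbol, 8 ε)
  c(b|d)* — 11 transitions (3 symbol, 8 ε)
  (c(b|d)*)* — 15 transitions (3 symbol, 12 ε)
  a(c(b|d)*)* — 16 transitions (4 symbol, 12 ε)

16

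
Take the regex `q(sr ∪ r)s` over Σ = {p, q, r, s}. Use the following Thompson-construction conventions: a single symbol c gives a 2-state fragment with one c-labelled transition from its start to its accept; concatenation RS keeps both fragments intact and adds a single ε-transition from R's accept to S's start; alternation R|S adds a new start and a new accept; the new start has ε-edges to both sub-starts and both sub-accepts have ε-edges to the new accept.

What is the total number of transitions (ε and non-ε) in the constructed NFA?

Per subexpression:
Each of the 5 symbol leaves contributes 1 transition (1 symbol, 0 ε).
  sr → 3 transitions (2 symbol, 1 ε)
  sr ∪ r → 8 transitions (3 symbol, 5 ε)
  q(sr ∪ r)s → 12 transitions (5 symbol, 7 ε)

12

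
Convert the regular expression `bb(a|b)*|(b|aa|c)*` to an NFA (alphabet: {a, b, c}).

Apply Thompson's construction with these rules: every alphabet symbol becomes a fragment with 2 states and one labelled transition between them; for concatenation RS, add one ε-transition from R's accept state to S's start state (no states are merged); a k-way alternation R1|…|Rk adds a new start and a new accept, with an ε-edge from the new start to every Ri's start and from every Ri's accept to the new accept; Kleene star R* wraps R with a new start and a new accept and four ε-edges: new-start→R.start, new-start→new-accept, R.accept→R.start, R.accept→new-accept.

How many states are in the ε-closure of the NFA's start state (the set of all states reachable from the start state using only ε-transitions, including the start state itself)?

9

Let C(F) = |ε-closure(F.start)| within fragment F, and note whether F accepts ε. Symbol fragments have C = 1 and do not accept ε. Then:
  a|b : |ε-closure| = 1 + 1 + 1 = 3 (the new accept is not ε-reachable since no branch accepts ε)
  (a|b)* : |ε-closure| = 1 (new start) + 3 (body) + 1 (new accept) = 5
  bb(a|b)* : |ε-closure| equals the left operand's closure size = 1 (its accept is not ε-reachable, so the closure stops there)
  aa : |ε-closure| equals the left operand's closure size = 1 (its accept is not ε-reachable, so the closure stops there)
  b|aa|c : new start ε-reaches every alternative's start; none of them accept ε, so the new accept is not reached: |ε-closure| = 1 + 1 + 1 + 1 = 4
  (b|aa|c)* : new start has ε-edges to the inner start and to the new accept, so |ε-closure| = 2 + 4 = 6
  bb(a|b)*|(b|aa|c)* : new start ε-reaches every alternative's start; at least one alternative accepts ε, so the union's new accept is reached too: |ε-closure| = 1 + 1 + 6 + 1 = 9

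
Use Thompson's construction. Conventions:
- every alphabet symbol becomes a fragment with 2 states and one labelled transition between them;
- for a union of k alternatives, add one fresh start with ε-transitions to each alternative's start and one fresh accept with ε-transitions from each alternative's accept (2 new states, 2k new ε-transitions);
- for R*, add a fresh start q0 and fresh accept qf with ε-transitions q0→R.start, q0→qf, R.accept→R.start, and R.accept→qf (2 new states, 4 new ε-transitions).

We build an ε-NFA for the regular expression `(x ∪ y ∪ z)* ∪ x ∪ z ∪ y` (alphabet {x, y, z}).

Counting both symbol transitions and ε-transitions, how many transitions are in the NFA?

24

Bottom-up over the parse tree:
Each of the 6 symbol leaves contributes 1 transition (1 symbol, 0 ε).
  x ∪ y ∪ z : 9 transitions (3 symbol, 6 ε)
  (x ∪ y ∪ z)* : 13 transitions (3 symbol, 10 ε)
  (x ∪ y ∪ z)* ∪ x ∪ z ∪ y : 24 transitions (6 symbol, 18 ε)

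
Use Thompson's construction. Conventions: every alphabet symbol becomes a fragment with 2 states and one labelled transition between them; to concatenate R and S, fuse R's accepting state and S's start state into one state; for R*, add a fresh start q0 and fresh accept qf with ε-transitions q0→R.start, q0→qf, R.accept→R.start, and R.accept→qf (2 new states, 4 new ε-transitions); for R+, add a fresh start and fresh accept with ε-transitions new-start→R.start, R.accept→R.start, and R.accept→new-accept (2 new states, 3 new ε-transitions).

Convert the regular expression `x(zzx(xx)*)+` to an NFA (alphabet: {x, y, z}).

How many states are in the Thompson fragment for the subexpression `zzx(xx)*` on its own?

Fragment for `zzx(xx)*`:
Each of the 5 symbol leaves contributes a 2-state fragment.
  xx : 3 states
  (xx)* : 5 states
  zzx(xx)* : 8 states

8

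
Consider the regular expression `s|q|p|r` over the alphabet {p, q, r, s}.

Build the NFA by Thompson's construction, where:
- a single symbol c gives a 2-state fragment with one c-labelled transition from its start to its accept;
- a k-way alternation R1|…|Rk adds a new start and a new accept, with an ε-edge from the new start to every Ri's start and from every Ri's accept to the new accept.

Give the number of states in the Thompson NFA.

Building bottom-up:
Each of the 4 symbol leaves contributes a 2-state fragment.
  s|q|p|r — 10 states

10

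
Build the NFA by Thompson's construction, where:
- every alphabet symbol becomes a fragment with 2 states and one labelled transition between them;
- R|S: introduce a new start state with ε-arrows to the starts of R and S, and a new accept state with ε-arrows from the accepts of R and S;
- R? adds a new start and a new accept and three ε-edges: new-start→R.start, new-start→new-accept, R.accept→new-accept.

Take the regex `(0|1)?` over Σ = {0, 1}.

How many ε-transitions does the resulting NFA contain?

7

Recursing over subexpressions:
Each of the 2 symbol leaves contributes 0 ε-transitions.
  0|1 — 4 ε-transitions
  (0|1)? — 7 ε-transitions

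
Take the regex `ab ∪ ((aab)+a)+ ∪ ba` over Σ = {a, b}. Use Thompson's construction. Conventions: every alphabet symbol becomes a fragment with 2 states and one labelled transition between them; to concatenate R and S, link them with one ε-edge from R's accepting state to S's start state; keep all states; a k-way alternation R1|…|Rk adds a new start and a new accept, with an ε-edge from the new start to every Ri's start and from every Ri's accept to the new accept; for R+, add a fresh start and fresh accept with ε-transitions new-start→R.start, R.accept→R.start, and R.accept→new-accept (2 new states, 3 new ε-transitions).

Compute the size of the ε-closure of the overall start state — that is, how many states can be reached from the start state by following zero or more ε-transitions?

Work bottom-up. For each fragment F, track |ε-closure(F.start)| and whether F's accept lies in that closure (i.e. whether F accepts ε). A single-symbol fragment has closure size 1 and does not accept ε.
  ab : same as the first factor's closure: C = 1
  aab : same as the first factor's closure: C = 1
  (aab)+ : new start ε-reaches only the body's start; the new accept needs a symbol first: C = 1 + 1 = 2
  (aab)+a : same as the first factor's closure: C = 2
  ((aab)+a)+ : C = 1 + 2 = 3 (the body doesn't accept ε, so the new accept is not reached)
  ba : C equals the left operand's closure size = 1 (its accept is not ε-reachable, so the closure stops there)
  ab ∪ ((aab)+a)+ ∪ ba : C = 1 + 1 + 3 + 1 = 6 (the new accept is not ε-reachable since no branch accepts ε)

6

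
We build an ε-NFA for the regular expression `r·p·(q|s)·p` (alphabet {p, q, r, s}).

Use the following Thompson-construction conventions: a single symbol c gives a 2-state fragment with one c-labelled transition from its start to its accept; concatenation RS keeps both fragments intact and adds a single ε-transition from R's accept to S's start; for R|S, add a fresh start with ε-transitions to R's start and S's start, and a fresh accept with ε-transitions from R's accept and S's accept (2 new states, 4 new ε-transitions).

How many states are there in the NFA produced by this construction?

12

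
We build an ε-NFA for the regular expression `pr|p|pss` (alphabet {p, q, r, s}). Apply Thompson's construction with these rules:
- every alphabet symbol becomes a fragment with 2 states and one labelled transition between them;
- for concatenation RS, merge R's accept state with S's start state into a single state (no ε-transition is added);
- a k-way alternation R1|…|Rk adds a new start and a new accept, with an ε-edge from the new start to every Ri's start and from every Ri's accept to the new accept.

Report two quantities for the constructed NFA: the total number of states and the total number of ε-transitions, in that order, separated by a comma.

11, 6

Bottom-up over the parse tree:
Each of the 6 symbol leaves contributes 2 states and 0 ε-transitions.
  pr → 3 states, 0 ε-transitions
  pss → 4 states, 0 ε-transitions
  pr|p|pss → 11 states, 6 ε-transitions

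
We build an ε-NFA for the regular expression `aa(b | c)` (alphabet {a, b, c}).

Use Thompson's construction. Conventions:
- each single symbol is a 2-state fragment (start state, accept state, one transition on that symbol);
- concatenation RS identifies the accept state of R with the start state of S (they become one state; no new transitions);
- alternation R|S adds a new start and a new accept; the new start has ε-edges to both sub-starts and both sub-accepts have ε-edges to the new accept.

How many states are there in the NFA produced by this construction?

8

Per subexpression:
Each of the 4 symbol leaves contributes a 2-state fragment.
  b | c → 6 states
  aa(b | c) → 8 states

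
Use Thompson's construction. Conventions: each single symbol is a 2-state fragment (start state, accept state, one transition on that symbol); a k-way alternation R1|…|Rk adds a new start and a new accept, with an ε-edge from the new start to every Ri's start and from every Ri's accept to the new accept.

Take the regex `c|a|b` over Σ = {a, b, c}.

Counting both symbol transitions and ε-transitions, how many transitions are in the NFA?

9

Building bottom-up:
Each of the 3 symbol leaves contributes 1 transition (1 symbol, 0 ε).
  c|a|b — 9 transitions (3 symbol, 6 ε)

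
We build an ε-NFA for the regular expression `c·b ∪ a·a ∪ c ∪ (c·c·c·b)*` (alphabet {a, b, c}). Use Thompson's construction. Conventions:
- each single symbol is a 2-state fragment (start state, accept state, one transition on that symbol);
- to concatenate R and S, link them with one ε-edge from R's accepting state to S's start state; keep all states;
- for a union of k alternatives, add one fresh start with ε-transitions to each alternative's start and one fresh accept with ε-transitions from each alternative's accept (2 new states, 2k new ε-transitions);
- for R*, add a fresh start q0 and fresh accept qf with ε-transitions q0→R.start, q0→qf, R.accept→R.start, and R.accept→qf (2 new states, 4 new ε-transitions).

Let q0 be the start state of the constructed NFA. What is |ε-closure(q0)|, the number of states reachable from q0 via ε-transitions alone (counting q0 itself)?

8

Compute the ε-closure size of each fragment's start state recursively; a symbol fragment's start has no outgoing ε-edge, so its closure is just itself (size 1).
  c·b — |ε-closure| equals the left operand's closure size = 1 (its accept is not ε-reachable, so the closure stops there)
  a·a — |ε-closure| equals the left operand's closure size = 1 (its accept is not ε-reachable, so the closure stops there)
  c·c·c·b — same as the first factor's closure: |ε-closure| = 1
  (c·c·c·b)* — |ε-closure| = 1 (new start) + 1 (body) + 1 (new accept) = 3
  c·b ∪ a·a ∪ c ∪ (c·c·c·b)* — new start ε-reaches every alternative's start; at least one alternative accepts ε, so the union's new accept is reached too: |ε-closure| = 1 + 1 + 1 + 1 + 3 + 1 = 8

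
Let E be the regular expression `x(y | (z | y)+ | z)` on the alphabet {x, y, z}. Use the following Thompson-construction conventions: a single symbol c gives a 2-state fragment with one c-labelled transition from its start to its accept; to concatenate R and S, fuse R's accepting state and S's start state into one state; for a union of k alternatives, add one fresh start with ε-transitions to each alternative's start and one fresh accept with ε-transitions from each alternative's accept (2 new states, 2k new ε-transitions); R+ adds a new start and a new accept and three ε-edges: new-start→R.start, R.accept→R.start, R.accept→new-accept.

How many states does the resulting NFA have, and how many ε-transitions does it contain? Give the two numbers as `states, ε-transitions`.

Per subexpression:
Each of the 5 symbol leaves contributes 2 states and 0 ε-transitions.
  z | y — 6 states, 4 ε-transitions
  (z | y)+ — 8 states, 7 ε-transitions
  y | (z | y)+ | z — 14 states, 13 ε-transitions
  x(y | (z | y)+ | z) — 15 states, 13 ε-transitions

15, 13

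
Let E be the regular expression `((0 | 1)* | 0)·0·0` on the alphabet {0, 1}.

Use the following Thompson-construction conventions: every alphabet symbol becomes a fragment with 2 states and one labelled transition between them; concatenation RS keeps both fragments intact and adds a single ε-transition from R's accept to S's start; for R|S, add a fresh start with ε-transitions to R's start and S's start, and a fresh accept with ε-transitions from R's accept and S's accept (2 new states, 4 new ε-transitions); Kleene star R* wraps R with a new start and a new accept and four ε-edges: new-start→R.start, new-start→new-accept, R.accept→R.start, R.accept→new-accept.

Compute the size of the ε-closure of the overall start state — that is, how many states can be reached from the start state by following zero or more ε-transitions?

Work bottom-up. For each fragment F, track |ε-closure(F.start)| and whether F's accept lies in that closure (i.e. whether F accepts ε). A single-symbol fragment has closure size 1 and does not accept ε.
  0 | 1 — |closure| = 1 + 1 + 1 = 3 (the new accept is not ε-reachable since no branch accepts ε)
  (0 | 1)* — |closure| = 1 (new start) + 3 (body) + 1 (new accept) = 5
  (0 | 1)* | 0 — |closure| = 1 (new start) + (5 + 1) + 1 (new accept, since some branch ε-reaches its own accept) = 8
  ((0 | 1)* | 0)·0·0 — the left operand accepts ε, so the closure extends into the next operand (via the concat ε-link); |closure| = 8 + 1 = 9

9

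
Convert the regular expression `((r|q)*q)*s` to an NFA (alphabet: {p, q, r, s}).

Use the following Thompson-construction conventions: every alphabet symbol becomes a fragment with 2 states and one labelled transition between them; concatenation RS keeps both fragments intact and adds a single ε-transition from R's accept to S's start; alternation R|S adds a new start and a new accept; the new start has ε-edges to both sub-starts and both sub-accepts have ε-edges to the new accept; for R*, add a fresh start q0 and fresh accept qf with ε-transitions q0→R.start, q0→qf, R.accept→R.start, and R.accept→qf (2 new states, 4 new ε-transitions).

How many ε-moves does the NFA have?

14

Building bottom-up:
Each of the 4 symbol leaves contributes 0 ε-transitions.
  r|q = 4 ε-transitions
  (r|q)* = 8 ε-transitions
  (r|q)*q = 9 ε-transitions
  ((r|q)*q)* = 13 ε-transitions
  ((r|q)*q)*s = 14 ε-transitions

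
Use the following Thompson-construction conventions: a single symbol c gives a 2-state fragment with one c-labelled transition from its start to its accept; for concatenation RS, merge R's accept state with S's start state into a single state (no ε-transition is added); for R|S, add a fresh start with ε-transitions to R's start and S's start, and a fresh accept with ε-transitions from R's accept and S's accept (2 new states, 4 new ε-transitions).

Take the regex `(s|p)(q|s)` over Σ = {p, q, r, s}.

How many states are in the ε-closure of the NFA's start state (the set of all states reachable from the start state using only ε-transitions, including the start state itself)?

3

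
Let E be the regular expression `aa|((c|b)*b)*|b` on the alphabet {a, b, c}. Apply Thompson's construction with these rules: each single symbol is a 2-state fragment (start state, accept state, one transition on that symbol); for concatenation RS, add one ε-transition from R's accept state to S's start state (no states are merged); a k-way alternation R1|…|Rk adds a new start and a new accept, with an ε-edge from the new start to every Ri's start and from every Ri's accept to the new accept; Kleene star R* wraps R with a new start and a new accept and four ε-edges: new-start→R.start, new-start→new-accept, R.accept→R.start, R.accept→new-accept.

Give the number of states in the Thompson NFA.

By structural recursion:
Each of the 6 symbol leaves contributes a 2-state fragment.
  aa — 4 states
  c|b — 6 states
  (c|b)* — 8 states
  (c|b)*b — 10 states
  ((c|b)*b)* — 12 states
  aa|((c|b)*b)*|b — 20 states

20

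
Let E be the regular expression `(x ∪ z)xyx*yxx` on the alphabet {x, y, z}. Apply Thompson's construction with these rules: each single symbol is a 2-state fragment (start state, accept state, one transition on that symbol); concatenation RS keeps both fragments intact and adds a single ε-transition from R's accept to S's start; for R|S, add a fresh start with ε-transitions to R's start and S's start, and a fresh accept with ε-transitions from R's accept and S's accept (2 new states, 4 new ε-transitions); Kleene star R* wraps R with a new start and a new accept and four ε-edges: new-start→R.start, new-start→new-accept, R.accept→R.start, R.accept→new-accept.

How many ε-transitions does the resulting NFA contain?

Per subexpression:
Each of the 8 symbol leaves contributes 0 ε-transitions.
  x ∪ z → 4 ε-transitions
  x* → 4 ε-transitions
  (x ∪ z)xyx*yxx → 14 ε-transitions

14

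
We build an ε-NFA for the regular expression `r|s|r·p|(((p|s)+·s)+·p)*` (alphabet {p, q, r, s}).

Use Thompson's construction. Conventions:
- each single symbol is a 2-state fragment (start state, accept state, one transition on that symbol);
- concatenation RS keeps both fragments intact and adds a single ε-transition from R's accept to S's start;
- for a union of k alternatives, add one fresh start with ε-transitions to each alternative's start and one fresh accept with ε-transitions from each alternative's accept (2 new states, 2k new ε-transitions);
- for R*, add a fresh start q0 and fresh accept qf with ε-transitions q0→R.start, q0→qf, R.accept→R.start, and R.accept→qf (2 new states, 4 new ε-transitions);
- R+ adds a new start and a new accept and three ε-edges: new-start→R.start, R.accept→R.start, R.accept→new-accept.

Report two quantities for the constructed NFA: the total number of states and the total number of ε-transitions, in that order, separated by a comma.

26, 25

By structural recursion:
Each of the 8 symbol leaves contributes 2 states and 0 ε-transitions.
  r·p : 4 states, 1 ε-transition
  p|s : 6 states, 4 ε-transitions
  (p|s)+ : 8 states, 7 ε-transitions
  (p|s)+·s : 10 states, 8 ε-transitions
  ((p|s)+·s)+ : 12 states, 11 ε-transitions
  ((p|s)+·s)+·p : 14 states, 12 ε-transitions
  (((p|s)+·s)+·p)* : 16 states, 16 ε-transitions
  r|s|r·p|(((p|s)+·s)+·p)* : 26 states, 25 ε-transitions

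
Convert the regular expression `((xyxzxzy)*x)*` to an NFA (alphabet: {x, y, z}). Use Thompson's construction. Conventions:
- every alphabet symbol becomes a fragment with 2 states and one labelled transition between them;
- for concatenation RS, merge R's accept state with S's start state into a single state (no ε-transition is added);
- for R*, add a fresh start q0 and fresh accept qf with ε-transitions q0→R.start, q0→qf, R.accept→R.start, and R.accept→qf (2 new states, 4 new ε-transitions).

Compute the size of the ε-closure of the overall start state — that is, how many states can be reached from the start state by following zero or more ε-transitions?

5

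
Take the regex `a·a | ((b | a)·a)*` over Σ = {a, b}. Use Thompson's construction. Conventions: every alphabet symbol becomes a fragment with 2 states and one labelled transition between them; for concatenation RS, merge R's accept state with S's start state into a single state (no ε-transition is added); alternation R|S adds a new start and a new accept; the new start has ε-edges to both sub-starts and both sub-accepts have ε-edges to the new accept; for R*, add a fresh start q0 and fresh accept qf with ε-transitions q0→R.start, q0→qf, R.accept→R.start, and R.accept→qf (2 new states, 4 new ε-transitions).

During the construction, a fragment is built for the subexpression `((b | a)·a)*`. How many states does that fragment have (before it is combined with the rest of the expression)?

9

Fragment for `((b | a)·a)*`:
Each of the 3 symbol leaves contributes a 2-state fragment.
  b | a = 6 states
  (b | a)·a = 7 states
  ((b | a)·a)* = 9 states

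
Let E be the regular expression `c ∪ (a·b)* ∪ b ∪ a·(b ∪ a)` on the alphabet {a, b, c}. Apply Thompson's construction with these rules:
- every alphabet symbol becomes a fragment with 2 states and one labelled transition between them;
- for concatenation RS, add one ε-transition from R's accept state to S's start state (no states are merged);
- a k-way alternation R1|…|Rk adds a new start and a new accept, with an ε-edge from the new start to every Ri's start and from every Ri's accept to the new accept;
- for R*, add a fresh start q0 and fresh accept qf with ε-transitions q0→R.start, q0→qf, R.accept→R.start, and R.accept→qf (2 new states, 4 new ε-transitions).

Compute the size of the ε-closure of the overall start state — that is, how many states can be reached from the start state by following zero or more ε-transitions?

8

Compute the ε-closure size of each fragment's start state recursively; a symbol fragment's start has no outgoing ε-edge, so its closure is just itself (size 1).
  a·b → same as the first factor's closure: C = 1
  (a·b)* → the star's fresh start ε-reaches both the body's start and the fresh accept: C = 2 + 1 = 3
  b ∪ a → C = 1 + 1 + 1 = 3 (the new accept is not ε-reachable since no branch accepts ε)
  a·(b ∪ a) → same as the first factor's closure: C = 1
  c ∪ (a·b)* ∪ b ∪ a·(b ∪ a) → new start ε-reaches every alternative's start; at least one alternative accepts ε, so the union's new accept is reached too: C = 1 + 1 + 3 + 1 + 1 + 1 = 8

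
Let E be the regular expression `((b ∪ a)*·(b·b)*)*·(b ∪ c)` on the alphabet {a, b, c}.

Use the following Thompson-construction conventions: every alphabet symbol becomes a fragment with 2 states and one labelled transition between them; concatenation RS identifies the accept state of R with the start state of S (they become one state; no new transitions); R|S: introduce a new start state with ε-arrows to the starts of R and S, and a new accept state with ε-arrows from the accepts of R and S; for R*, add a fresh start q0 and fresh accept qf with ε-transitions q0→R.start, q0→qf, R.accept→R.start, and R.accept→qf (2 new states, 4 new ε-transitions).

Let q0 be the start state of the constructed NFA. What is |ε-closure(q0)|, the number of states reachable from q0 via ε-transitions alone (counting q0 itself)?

11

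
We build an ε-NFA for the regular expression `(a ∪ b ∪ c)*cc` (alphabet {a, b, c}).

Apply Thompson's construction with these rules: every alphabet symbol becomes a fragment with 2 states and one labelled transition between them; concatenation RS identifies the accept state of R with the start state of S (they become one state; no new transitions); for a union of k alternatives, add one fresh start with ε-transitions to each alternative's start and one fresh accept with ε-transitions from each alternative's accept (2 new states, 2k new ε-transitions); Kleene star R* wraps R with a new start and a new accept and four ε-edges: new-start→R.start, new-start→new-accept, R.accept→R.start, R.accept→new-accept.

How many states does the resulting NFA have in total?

12

Bottom-up over the parse tree:
Each of the 5 symbol leaves contributes a 2-state fragment.
  a ∪ b ∪ c — 8 states
  (a ∪ b ∪ c)* — 10 states
  (a ∪ b ∪ c)*cc — 12 states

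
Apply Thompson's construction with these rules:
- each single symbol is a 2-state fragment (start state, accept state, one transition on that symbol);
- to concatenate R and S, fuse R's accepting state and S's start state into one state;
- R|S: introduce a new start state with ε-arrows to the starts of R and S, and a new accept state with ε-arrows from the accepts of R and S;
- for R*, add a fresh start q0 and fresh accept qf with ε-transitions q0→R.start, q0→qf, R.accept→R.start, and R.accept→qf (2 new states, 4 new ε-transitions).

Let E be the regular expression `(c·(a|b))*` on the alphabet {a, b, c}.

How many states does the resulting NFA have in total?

9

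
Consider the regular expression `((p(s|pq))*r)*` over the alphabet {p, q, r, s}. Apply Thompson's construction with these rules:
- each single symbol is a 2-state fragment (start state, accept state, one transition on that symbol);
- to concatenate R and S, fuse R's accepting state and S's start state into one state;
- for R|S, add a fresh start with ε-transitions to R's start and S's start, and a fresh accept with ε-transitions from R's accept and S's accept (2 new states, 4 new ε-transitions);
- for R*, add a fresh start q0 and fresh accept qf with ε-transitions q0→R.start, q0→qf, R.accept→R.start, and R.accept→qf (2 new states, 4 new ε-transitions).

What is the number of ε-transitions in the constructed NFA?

12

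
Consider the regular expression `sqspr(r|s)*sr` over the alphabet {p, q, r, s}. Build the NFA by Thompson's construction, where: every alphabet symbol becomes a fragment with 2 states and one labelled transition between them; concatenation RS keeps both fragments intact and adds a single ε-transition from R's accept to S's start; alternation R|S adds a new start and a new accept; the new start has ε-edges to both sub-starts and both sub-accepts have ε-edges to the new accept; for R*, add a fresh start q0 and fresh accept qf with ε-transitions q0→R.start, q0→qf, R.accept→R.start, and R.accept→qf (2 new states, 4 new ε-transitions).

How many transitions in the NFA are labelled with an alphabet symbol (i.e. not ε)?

By structural recursion:
Each of the 9 symbol leaves contributes exactly 1 symbol transition.
  r|s → 2 symbol transitions
  (r|s)* → 2 symbol transitions
  sqspr(r|s)*sr → 9 symbol transitions

9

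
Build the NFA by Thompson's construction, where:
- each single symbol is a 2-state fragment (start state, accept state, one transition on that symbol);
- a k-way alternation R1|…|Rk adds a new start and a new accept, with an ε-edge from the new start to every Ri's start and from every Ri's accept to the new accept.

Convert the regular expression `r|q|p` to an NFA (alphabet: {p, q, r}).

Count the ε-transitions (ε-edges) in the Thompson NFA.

Recursing over subexpressions:
Each of the 3 symbol leaves contributes 0 ε-transitions.
  r|q|p → 6 ε-transitions

6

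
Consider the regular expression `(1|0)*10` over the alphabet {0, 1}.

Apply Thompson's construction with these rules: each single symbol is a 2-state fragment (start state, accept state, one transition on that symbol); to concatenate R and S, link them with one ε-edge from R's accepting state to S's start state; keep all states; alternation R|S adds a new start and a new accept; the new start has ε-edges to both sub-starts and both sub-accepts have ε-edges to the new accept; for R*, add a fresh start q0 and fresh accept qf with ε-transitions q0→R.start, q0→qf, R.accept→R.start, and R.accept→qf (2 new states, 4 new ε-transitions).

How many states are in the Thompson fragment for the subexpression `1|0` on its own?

6

Fragment for `1|0`:
Each of the 2 symbol leaves contributes a 2-state fragment.
  1|0 : 6 states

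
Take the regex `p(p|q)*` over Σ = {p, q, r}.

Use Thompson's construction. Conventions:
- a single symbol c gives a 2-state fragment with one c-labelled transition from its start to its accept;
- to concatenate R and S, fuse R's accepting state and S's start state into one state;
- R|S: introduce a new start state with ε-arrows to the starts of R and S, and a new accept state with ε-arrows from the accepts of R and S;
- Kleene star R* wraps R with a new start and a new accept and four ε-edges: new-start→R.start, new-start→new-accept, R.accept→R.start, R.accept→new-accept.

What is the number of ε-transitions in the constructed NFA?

8

Bottom-up over the parse tree:
Each of the 3 symbol leaves contributes 0 ε-transitions.
  p|q : 4 ε-transitions
  (p|q)* : 8 ε-transitions
  p(p|q)* : 8 ε-transitions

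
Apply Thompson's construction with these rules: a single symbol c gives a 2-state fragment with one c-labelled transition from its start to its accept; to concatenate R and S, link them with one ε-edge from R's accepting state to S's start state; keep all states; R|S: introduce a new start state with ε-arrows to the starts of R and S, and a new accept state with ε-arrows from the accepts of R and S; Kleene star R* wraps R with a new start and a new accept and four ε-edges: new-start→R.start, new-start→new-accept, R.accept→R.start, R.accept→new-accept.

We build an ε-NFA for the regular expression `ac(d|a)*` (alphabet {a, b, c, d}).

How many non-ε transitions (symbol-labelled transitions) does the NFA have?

4

By structural recursion:
Each of the 4 symbol leaves contributes exactly 1 symbol transition.
  d|a → 2 symbol transitions
  (d|a)* → 2 symbol transitions
  ac(d|a)* → 4 symbol transitions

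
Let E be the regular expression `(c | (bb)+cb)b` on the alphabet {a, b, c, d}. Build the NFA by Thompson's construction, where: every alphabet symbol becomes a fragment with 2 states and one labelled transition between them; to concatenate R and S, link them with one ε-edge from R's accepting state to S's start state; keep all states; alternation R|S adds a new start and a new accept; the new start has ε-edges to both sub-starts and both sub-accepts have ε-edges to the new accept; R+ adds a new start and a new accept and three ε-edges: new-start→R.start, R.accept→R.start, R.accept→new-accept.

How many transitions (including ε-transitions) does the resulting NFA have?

Per subexpression:
Each of the 6 symbol leaves contributes 1 transition (1 symbol, 0 ε).
  bb → 3 transitions (2 symbol, 1 ε)
  (bb)+ → 6 transitions (2 symbol, 4 ε)
  (bb)+cb → 10 transitions (4 symbol, 6 ε)
  c | (bb)+cb → 15 transitions (5 symbol, 10 ε)
  (c | (bb)+cb)b → 17 transitions (6 symbol, 11 ε)

17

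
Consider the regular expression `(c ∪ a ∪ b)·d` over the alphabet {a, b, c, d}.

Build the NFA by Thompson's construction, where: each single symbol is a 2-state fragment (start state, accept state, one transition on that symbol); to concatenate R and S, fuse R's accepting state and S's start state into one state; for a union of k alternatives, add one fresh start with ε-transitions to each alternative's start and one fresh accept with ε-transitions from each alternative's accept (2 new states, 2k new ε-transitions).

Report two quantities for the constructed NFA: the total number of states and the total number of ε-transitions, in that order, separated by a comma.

By structural recursion:
Each of the 4 symbol leaves contributes 2 states and 0 ε-transitions.
  c ∪ a ∪ b — 8 states, 6 ε-transitions
  (c ∪ a ∪ b)·d — 9 states, 6 ε-transitions

9, 6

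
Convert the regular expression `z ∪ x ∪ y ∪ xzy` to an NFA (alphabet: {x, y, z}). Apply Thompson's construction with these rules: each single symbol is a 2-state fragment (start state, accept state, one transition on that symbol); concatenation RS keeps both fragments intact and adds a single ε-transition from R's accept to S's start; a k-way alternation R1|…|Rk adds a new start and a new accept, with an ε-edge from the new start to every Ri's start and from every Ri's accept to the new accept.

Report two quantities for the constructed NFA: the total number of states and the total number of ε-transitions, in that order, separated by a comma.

14, 10

Building bottom-up:
Each of the 6 symbol leaves contributes 2 states and 0 ε-transitions.
  xzy — 6 states, 2 ε-transitions
  z ∪ x ∪ y ∪ xzy — 14 states, 10 ε-transitions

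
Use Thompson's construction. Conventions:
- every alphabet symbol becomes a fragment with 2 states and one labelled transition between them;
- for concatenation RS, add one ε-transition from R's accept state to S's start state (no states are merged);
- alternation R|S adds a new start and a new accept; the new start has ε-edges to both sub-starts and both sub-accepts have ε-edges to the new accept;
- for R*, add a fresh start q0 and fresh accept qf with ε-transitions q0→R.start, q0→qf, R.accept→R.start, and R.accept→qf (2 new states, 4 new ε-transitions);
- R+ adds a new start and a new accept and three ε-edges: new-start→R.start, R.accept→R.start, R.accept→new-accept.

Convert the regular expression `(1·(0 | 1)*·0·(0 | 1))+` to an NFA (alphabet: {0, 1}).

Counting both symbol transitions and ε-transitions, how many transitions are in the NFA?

Bottom-up over the parse tree:
Each of the 6 symbol leaves contributes 1 transition (1 symbol, 0 ε).
  0 | 1 : 6 transitions (2 symbol, 4 ε)
  (0 | 1)* : 10 transitions (2 symbol, 8 ε)
  0 | 1 : 6 transitions (2 symbol, 4 ε)
  1·(0 | 1)*·0·(0 | 1) : 21 transitions (6 symbol, 15 ε)
  (1·(0 | 1)*·0·(0 | 1))+ : 24 transitions (6 symbol, 18 ε)

24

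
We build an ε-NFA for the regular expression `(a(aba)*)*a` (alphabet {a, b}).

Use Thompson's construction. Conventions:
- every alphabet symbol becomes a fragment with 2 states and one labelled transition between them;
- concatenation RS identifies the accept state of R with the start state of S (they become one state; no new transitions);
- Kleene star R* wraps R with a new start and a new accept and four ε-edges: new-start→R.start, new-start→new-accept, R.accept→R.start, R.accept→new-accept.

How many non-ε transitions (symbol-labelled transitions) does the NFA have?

5

Recursing over subexpressions:
Each of the 5 symbol leaves contributes exactly 1 symbol transition.
  aba → 3 symbol transitions
  (aba)* → 3 symbol transitions
  a(aba)* → 4 symbol transitions
  (a(aba)*)* → 4 symbol transitions
  (a(aba)*)*a → 5 symbol transitions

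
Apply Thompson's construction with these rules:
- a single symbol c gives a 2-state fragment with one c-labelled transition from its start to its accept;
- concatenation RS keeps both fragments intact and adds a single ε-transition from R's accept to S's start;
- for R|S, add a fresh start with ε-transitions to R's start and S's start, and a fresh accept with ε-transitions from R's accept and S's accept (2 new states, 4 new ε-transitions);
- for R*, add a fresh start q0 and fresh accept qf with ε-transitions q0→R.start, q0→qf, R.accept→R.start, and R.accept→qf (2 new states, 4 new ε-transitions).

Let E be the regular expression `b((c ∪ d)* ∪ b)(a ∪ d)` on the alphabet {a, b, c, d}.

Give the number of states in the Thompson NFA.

20

Building bottom-up:
Each of the 6 symbol leaves contributes a 2-state fragment.
  c ∪ d = 6 states
  (c ∪ d)* = 8 states
  (c ∪ d)* ∪ b = 12 states
  a ∪ d = 6 states
  b((c ∪ d)* ∪ b)(a ∪ d) = 20 states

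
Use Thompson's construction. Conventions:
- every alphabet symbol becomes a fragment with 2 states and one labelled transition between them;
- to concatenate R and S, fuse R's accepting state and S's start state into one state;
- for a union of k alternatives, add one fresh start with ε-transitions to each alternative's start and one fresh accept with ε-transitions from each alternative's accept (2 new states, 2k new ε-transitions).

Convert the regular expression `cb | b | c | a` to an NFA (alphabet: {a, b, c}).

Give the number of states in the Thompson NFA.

11

By structural recursion:
Each of the 5 symbol leaves contributes a 2-state fragment.
  cb — 3 states
  cb | b | c | a — 11 states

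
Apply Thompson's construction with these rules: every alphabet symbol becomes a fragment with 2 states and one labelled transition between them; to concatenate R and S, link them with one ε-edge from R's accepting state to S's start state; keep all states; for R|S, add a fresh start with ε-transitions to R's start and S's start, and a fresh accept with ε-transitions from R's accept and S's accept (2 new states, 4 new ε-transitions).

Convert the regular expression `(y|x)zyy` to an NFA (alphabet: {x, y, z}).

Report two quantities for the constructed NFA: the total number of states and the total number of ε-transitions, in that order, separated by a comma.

12, 7

Bottom-up over the parse tree:
Each of the 5 symbol leaves contributes 2 states and 0 ε-transitions.
  y|x = 6 states, 4 ε-transitions
  (y|x)zyy = 12 states, 7 ε-transitions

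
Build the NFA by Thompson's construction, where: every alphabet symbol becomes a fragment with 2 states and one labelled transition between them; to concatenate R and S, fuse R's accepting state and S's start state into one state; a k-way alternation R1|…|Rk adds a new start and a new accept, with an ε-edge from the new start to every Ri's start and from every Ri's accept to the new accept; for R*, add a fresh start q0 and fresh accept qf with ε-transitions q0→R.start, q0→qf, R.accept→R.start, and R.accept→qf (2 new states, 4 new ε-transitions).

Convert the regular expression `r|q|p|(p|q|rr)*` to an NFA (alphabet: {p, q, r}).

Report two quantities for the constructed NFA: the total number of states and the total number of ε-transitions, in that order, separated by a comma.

19, 18

Recursing over subexpressions:
Each of the 7 symbol leaves contributes 2 states and 0 ε-transitions.
  rr — 3 states, 0 ε-transitions
  p|q|rr — 9 states, 6 ε-transitions
  (p|q|rr)* — 11 states, 10 ε-transitions
  r|q|p|(p|q|rr)* — 19 states, 18 ε-transitions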